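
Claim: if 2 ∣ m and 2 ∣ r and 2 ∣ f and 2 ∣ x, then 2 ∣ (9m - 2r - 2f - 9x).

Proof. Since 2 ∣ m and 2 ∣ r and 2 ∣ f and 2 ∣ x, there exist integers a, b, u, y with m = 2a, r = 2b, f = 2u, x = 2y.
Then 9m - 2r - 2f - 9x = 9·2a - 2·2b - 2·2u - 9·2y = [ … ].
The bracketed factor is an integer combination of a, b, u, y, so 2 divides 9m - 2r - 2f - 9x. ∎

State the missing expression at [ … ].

2(9a - 2b - 2u - 9y)

Each term has a factor of 2: 9·2a - 2·2b - 2·2u - 9·2y = 2·(9a - 2b - 2u - 9y).
Since 9a - 2b - 2u - 9y is an integer, 2 ∣ (9m - 2r - 2f - 9x).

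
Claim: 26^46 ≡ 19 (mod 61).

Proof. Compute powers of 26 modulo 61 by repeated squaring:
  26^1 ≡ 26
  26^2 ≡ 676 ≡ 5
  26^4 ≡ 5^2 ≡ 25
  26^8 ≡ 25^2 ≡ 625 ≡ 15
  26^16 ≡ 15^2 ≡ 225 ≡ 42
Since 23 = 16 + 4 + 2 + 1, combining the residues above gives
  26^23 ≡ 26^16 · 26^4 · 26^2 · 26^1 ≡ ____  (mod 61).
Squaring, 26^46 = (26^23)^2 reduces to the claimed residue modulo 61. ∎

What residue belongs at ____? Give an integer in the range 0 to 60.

43

26^16 · 26^4 · 26^2 · 26^1 ≡ 42 · 25 · 5 · 26 = 136500.
136500 mod 61 = 43, so 26^23 ≡ 43 (mod 61).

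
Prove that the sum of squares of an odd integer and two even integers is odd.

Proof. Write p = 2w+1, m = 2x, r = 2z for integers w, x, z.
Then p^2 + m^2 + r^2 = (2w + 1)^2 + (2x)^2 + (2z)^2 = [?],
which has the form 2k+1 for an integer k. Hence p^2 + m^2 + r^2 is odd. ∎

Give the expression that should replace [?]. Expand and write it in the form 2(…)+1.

(2w + 1)^2 + (2x)^2 + (2z)^2 = 4w^2 + 4w + 4x^2 + 4z^2 + 1
= 2(2w^2 + 2w + 2x^2 + 2z^2) + 1.
Since 2w^2 + 2w + 2x^2 + 2z^2 is an integer, the sum of squares is of the form 2k+1 for an integer k.

2(2w^2 + 2w + 2x^2 + 2z^2) + 1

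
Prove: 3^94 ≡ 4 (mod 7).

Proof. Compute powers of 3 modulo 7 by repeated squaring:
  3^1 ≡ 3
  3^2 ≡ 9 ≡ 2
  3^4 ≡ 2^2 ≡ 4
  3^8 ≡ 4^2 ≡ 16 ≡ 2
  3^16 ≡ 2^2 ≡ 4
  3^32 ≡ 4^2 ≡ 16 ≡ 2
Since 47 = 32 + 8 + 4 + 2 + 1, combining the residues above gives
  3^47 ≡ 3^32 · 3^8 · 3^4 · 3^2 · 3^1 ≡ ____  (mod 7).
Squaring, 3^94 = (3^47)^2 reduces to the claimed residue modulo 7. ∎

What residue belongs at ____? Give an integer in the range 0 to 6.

Multiply the listed residues: 2 · 2 · 4 · 2 · 3 = 4 → 16 → 32 → 96.
Reducing modulo 7: 96 = 13·7 + 5, so 3^47 ≡ 5.

5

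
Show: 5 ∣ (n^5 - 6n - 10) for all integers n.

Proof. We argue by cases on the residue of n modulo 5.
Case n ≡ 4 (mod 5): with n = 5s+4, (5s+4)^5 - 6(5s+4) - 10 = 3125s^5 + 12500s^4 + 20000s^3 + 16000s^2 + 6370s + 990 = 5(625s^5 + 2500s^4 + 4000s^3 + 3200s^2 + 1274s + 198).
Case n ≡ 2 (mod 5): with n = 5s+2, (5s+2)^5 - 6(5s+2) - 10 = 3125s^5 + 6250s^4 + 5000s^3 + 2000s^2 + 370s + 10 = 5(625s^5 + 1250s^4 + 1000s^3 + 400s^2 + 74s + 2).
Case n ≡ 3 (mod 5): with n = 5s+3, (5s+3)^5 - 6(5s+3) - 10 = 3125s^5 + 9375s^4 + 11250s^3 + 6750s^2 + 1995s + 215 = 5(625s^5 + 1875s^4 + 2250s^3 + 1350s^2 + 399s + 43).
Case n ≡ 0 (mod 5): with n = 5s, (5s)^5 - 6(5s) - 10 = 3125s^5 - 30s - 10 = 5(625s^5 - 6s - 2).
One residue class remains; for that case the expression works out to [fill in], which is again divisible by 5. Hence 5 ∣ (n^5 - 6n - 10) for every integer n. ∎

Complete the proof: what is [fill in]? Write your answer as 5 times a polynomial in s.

5(625s^5 + 625s^4 + 250s^3 + 50s^2 - s - 3)

The residues treated are {4, 2, 3, 0}, so the missing case is n ≡ 1 (mod 5); write n = 5s+1.
Then (5s+1)^5 - 6(5s+1) - 10 = 3125s^5 + 3125s^4 + 1250s^3 + 250s^2 - 5s - 15 = 5(625s^5 + 625s^4 + 250s^3 + 50s^2 - s - 3).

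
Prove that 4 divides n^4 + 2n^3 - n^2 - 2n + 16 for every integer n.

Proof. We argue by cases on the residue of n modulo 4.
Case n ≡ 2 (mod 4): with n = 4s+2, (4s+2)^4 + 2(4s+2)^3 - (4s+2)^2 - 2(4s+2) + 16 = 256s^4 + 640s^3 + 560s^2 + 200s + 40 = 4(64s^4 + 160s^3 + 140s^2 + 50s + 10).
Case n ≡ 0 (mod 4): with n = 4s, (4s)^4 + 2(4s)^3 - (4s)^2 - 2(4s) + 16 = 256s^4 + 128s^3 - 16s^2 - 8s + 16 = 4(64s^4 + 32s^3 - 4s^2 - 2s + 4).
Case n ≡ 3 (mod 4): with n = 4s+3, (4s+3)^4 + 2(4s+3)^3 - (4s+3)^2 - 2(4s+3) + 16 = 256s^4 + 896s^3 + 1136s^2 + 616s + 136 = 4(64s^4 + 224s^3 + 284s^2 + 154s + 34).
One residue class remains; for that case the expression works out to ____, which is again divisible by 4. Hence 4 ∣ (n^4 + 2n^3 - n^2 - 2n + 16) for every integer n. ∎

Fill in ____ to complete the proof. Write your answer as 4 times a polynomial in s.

4(64s^4 + 96s^3 + 44s^2 + 6s + 4)

The residues treated are {2, 0, 3}, so the missing case is n ≡ 1 (mod 4); write n = 4s+1.
Then (4s+1)^4 + 2(4s+1)^3 - (4s+1)^2 - 2(4s+1) + 16 = 256s^4 + 384s^3 + 176s^2 + 24s + 16 = 4(64s^4 + 96s^3 + 44s^2 + 6s + 4).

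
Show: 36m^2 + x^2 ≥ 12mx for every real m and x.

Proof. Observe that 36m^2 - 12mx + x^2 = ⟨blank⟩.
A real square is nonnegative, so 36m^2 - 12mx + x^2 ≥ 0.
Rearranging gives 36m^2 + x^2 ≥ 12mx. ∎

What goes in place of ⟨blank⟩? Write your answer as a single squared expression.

36m^2 - 12mx + x^2 is a perfect-square trinomial: the outer terms are (6m)^2 and (x)^2, and the cross term is -2·6m·x.
So 36m^2 - 12mx + x^2 = (6m - x)^2 ≥ 0.

(6m - x)^2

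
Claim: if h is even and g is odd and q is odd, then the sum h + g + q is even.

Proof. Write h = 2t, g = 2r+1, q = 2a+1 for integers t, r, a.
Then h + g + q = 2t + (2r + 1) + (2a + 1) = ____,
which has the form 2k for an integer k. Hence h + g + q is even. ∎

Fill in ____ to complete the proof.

2(a + r + t + 1)

Expanding: 2t + (2r + 1) + (2a + 1) = 2a + 2r + 2t + 2.
Every term is even; pulling out the factor of 2 gives 2(a + r + t + 1).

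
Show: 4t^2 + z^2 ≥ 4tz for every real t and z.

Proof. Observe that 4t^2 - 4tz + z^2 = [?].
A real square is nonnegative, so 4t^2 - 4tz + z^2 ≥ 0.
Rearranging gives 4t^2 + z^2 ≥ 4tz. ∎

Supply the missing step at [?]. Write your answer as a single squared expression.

(2t - z)^2

The leading and trailing coefficients are 2^2 and 1^2, and 4 = 2·2·1, so the trinomial is (2t - z)^2.
Hence 4t^2 - 4tz + z^2 ≥ 0.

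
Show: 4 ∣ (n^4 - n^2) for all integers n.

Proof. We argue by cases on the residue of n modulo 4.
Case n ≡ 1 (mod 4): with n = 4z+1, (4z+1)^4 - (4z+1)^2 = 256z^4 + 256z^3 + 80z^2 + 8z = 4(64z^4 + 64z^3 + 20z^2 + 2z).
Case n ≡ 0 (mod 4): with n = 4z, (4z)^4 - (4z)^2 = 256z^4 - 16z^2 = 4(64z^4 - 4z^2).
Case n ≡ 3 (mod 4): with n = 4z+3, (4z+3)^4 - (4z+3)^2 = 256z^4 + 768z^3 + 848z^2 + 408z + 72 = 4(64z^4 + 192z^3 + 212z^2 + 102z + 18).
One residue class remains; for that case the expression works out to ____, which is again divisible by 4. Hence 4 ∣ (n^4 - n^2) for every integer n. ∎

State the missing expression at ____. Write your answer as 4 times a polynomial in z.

The residues treated are {1, 0, 3}, so the missing case is n ≡ 2 (mod 4); write n = 4z+2.
Then (4z+2)^4 - (4z+2)^2 = 256z^4 + 512z^3 + 368z^2 + 112z + 12 = 4(64z^4 + 128z^3 + 92z^2 + 28z + 3).

4(64z^4 + 128z^3 + 92z^2 + 28z + 3)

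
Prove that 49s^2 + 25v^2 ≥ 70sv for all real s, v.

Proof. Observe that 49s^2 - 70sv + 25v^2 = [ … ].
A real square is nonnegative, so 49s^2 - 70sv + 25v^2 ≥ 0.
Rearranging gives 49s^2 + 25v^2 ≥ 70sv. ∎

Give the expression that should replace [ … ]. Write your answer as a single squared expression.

The leading and trailing coefficients are 7^2 and 5^2, and 70 = 2·7·5, so the trinomial is (7s - 5v)^2.
Hence 49s^2 - 70sv + 25v^2 ≥ 0.

(7s - 5v)^2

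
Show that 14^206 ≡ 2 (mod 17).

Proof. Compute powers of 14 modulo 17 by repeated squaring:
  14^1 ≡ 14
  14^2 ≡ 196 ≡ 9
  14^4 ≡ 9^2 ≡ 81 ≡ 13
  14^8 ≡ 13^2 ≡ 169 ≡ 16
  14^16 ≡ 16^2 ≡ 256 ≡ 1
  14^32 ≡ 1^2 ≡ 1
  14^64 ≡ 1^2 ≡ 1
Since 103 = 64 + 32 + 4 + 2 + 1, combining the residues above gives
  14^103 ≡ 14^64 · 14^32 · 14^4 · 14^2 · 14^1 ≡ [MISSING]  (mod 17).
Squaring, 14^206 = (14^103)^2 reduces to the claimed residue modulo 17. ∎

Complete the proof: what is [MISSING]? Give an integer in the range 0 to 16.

6

Multiply the listed residues: 1 · 1 · 13 · 9 · 14 = 1 → 13 → 117 → 1638.
Reducing modulo 17: 1638 = 96·17 + 6, so 14^103 ≡ 6.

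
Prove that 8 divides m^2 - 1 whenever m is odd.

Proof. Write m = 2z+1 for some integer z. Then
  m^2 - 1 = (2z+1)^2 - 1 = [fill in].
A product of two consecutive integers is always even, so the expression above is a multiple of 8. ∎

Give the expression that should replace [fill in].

4z(z + 1)

(2z+1)^2 - 1 = 4z^2 + 4z + 1 - 1 = 4z^2 + 4z = 4z(z+1).
Since z and z+1 are consecutive, z(z+1) is even, and 4·(even) is a multiple of 8.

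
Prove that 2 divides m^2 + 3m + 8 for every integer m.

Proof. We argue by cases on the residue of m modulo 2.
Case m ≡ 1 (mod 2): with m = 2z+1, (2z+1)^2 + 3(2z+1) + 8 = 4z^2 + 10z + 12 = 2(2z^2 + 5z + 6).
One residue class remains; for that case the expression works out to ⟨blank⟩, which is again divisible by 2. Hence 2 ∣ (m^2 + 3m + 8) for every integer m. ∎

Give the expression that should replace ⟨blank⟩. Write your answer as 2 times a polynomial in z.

2(2z^2 + 3z + 4)

Only m ≡ 0 (mod 2) is unaccounted for. Put m = 2z:
(2z)^2 + 3(2z) + 8 expands to 4z^2 + 6z + 8,
and factoring out 2 leaves 2(2z^2 + 3z + 4).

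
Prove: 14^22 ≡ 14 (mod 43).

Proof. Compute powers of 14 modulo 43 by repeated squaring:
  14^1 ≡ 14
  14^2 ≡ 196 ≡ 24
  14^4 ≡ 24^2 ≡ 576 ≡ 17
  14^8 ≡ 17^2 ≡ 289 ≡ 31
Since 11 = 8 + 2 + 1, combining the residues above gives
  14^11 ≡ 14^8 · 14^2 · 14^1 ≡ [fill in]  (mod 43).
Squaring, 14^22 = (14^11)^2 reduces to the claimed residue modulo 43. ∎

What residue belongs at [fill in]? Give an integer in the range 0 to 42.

10

14^8 · 14^2 · 14^1 ≡ 31 · 24 · 14 = 10416.
10416 mod 43 = 10, so 14^11 ≡ 10 (mod 43).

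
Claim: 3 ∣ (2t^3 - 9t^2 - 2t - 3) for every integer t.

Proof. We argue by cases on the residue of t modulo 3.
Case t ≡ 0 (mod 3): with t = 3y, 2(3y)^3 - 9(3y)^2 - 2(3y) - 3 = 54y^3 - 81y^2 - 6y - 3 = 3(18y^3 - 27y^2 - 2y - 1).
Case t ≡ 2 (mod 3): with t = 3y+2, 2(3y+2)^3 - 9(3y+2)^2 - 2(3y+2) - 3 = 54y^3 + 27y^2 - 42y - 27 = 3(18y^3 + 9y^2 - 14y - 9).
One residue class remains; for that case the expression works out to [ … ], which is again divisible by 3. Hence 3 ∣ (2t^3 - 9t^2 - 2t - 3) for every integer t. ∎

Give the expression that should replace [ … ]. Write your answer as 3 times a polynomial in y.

The residues treated are {0, 2}, so the missing case is t ≡ 1 (mod 3); write t = 3y+1.
Then 2(3y+1)^3 - 9(3y+1)^2 - 2(3y+1) - 3 = 54y^3 - 27y^2 - 42y - 12 = 3(18y^3 - 9y^2 - 14y - 4).

3(18y^3 - 9y^2 - 14y - 4)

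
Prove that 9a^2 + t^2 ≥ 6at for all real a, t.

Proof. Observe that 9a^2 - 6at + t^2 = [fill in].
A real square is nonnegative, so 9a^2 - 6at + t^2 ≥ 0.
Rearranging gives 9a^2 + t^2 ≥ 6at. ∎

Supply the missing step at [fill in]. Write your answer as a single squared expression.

The leading and trailing coefficients are 3^2 and 1^2, and 6 = 2·3·1, so the trinomial is (3a - t)^2.
Hence 9a^2 - 6at + t^2 ≥ 0.

(3a - t)^2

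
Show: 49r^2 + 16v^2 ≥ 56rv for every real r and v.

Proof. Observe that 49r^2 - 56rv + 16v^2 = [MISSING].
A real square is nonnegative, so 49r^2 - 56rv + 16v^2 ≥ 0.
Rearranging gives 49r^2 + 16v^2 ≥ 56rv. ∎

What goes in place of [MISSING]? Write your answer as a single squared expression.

(7r - 4v)^2

The leading and trailing coefficients are 7^2 and 4^2, and 56 = 2·7·4, so the trinomial is (7r - 4v)^2.
Hence 49r^2 - 56rv + 16v^2 ≥ 0.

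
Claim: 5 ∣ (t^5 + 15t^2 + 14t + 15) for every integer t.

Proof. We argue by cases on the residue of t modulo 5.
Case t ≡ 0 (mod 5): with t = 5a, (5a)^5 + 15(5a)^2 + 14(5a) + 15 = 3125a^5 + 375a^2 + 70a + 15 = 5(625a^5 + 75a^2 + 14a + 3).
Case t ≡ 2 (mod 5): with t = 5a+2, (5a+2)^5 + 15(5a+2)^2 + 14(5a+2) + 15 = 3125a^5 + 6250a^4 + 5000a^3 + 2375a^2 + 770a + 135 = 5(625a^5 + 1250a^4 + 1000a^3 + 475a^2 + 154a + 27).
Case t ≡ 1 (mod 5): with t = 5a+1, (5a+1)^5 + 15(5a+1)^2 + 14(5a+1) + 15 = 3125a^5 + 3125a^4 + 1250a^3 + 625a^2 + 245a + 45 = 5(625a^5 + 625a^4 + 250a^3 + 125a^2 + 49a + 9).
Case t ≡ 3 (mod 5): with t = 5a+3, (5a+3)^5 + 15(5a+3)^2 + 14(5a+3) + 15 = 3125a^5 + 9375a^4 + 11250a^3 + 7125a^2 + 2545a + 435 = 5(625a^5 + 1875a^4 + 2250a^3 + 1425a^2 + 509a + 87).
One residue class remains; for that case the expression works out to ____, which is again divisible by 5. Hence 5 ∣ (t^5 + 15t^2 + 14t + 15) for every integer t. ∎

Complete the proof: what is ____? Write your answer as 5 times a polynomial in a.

5(625a^5 + 2500a^4 + 4000a^3 + 3275a^2 + 1414a + 267)

Only t ≡ 4 (mod 5) is unaccounted for. Put t = 5a+4:
(5a+4)^5 + 15(5a+4)^2 + 14(5a+4) + 15 expands to 3125a^5 + 12500a^4 + 20000a^3 + 16375a^2 + 7070a + 1335,
and factoring out 5 leaves 5(625a^5 + 2500a^4 + 4000a^3 + 3275a^2 + 1414a + 267).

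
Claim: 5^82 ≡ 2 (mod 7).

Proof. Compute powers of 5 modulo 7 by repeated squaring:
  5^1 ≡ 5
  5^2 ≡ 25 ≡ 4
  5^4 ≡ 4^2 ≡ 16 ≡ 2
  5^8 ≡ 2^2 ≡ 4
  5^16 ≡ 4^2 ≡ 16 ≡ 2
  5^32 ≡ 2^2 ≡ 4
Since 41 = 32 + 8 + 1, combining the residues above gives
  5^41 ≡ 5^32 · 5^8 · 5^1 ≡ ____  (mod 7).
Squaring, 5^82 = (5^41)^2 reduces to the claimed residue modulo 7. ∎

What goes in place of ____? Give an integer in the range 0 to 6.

5^32 · 5^8 · 5^1 ≡ 4 · 4 · 5 = 80.
80 mod 7 = 3, so 5^41 ≡ 3 (mod 7).

3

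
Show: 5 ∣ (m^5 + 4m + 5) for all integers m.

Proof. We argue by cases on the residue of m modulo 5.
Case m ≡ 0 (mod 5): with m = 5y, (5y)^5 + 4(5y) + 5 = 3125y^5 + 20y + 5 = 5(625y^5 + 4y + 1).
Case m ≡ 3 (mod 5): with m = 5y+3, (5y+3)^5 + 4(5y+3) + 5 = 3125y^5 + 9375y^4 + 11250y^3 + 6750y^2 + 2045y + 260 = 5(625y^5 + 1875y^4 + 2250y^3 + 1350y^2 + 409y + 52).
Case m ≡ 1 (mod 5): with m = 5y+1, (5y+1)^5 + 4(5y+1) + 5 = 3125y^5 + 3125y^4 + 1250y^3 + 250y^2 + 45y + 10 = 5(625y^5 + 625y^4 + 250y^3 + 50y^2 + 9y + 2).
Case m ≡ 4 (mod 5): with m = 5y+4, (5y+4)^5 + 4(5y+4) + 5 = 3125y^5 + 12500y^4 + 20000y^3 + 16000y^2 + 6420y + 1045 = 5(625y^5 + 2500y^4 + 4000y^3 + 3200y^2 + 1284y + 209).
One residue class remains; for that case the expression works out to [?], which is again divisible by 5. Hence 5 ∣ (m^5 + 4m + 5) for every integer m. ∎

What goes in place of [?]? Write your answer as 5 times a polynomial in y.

The residues treated are {0, 3, 1, 4}, so the missing case is m ≡ 2 (mod 5); write m = 5y+2.
Then (5y+2)^5 + 4(5y+2) + 5 = 3125y^5 + 6250y^4 + 5000y^3 + 2000y^2 + 420y + 45 = 5(625y^5 + 1250y^4 + 1000y^3 + 400y^2 + 84y + 9).

5(625y^5 + 1250y^4 + 1000y^3 + 400y^2 + 84y + 9)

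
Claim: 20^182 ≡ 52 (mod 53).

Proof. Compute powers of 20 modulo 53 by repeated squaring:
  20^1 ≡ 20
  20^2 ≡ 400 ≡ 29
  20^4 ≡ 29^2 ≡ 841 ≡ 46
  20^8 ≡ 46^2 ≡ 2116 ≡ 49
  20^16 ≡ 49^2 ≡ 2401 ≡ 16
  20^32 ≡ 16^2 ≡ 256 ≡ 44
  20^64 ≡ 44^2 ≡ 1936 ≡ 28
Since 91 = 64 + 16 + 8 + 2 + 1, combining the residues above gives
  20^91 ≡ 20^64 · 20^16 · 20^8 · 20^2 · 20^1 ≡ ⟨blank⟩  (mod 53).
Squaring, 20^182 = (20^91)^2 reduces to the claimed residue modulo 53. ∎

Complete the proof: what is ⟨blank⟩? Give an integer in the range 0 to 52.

20^64 · 20^16 · 20^8 · 20^2 · 20^1 ≡ 28 · 16 · 49 · 29 · 20 = 12732160.
12732160 mod 53 = 23, so 20^91 ≡ 23 (mod 53).

23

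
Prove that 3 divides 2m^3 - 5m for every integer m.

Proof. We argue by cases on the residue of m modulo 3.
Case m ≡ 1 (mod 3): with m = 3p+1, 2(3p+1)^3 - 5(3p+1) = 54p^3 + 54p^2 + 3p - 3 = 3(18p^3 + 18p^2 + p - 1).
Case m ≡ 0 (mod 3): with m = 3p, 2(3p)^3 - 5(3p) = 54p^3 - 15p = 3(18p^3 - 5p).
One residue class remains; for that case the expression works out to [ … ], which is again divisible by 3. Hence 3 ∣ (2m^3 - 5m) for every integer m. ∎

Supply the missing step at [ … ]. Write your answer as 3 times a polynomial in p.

Only m ≡ 2 (mod 3) is unaccounted for. Put m = 3p+2:
2(3p+2)^3 - 5(3p+2) expands to 54p^3 + 108p^2 + 57p + 6,
and factoring out 3 leaves 3(18p^3 + 36p^2 + 19p + 2).

3(18p^3 + 36p^2 + 19p + 2)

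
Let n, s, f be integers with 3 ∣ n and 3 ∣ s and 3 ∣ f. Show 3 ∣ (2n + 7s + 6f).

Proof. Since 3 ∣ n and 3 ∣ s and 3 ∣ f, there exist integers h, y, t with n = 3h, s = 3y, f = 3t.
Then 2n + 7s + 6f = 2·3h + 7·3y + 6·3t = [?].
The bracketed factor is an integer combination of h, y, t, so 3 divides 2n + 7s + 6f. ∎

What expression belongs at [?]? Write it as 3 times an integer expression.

3(2h + 6t + 7y)

Each term has a factor of 3: 2·3h + 7·3y + 6·3t = 3·(2h + 6t + 7y).
Since 2h + 6t + 7y is an integer, 3 ∣ (2n + 7s + 6f).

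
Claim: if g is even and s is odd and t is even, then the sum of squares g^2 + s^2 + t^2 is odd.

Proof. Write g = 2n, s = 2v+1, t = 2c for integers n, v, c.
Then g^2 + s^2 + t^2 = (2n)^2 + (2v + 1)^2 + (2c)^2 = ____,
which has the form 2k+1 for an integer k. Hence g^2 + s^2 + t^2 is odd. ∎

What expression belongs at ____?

2(2c^2 + 2n^2 + 2v^2 + 2v) + 1

Expanding: (2n)^2 + (2v + 1)^2 + (2c)^2 = 4c^2 + 4n^2 + 4v^2 + 4v + 1.
Every term except the constant is even, so this is 2(2c^2 + 2n^2 + 2v^2 + 2v) + 1,
and 2c^2 + 2n^2 + 2v^2 + 2v ∈ ℤ gives the required form.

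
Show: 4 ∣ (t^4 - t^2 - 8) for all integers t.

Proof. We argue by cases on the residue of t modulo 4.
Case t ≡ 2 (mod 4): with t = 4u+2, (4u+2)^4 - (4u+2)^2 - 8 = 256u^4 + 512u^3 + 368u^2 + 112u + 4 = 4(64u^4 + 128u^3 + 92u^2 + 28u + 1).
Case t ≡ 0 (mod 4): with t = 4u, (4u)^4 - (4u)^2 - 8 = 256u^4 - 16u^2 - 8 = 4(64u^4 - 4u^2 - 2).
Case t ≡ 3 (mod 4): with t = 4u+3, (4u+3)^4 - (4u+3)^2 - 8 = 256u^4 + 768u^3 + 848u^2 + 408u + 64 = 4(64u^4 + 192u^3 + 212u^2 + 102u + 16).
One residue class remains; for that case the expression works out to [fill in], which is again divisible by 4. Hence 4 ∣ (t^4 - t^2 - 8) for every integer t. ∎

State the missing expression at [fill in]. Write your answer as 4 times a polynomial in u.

Only t ≡ 1 (mod 4) is unaccounted for. Put t = 4u+1:
(4u+1)^4 - (4u+1)^2 - 8 expands to 256u^4 + 256u^3 + 80u^2 + 8u - 8,
and factoring out 4 leaves 4(64u^4 + 64u^3 + 20u^2 + 2u - 2).

4(64u^4 + 64u^3 + 20u^2 + 2u - 2)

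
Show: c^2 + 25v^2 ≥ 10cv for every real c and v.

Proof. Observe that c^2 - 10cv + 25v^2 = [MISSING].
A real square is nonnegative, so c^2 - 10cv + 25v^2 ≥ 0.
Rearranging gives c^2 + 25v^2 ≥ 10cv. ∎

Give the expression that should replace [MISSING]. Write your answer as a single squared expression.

The leading and trailing coefficients are 1^2 and 5^2, and 10 = 2·1·5, so the trinomial is (c - 5v)^2.
Hence c^2 - 10cv + 25v^2 ≥ 0.

(c - 5v)^2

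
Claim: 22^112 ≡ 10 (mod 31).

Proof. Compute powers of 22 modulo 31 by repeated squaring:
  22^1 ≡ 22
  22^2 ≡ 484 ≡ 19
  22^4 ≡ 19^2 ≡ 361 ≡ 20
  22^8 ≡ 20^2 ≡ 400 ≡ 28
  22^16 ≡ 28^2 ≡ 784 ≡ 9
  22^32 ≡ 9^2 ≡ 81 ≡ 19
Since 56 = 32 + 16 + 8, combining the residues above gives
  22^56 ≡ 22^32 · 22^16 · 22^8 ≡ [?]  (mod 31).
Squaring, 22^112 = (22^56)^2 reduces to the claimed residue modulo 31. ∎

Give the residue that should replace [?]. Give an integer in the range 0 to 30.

14

22^32 · 22^16 · 22^8 ≡ 19 · 9 · 28 = 4788.
4788 mod 31 = 14, so 22^56 ≡ 14 (mod 31).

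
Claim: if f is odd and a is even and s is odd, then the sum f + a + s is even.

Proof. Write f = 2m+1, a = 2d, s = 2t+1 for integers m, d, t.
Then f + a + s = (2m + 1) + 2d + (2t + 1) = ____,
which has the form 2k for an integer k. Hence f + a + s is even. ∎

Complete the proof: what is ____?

2(d + m + t + 1)

Expanding: (2m + 1) + 2d + (2t + 1) = 2d + 2m + 2t + 2.
Every term is even; pulling out the factor of 2 gives 2(d + m + t + 1).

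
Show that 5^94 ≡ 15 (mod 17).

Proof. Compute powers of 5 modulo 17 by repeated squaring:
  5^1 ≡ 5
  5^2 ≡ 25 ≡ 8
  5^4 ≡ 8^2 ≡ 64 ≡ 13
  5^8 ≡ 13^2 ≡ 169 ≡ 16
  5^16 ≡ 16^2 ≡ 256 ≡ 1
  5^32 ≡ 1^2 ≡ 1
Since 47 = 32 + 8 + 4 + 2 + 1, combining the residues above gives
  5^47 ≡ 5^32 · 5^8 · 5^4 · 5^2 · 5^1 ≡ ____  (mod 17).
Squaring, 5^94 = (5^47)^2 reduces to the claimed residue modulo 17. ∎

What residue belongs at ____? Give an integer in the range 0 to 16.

7

5^32 · 5^8 · 5^4 · 5^2 · 5^1 ≡ 1 · 16 · 13 · 8 · 5 = 8320.
8320 mod 17 = 7, so 5^47 ≡ 7 (mod 17).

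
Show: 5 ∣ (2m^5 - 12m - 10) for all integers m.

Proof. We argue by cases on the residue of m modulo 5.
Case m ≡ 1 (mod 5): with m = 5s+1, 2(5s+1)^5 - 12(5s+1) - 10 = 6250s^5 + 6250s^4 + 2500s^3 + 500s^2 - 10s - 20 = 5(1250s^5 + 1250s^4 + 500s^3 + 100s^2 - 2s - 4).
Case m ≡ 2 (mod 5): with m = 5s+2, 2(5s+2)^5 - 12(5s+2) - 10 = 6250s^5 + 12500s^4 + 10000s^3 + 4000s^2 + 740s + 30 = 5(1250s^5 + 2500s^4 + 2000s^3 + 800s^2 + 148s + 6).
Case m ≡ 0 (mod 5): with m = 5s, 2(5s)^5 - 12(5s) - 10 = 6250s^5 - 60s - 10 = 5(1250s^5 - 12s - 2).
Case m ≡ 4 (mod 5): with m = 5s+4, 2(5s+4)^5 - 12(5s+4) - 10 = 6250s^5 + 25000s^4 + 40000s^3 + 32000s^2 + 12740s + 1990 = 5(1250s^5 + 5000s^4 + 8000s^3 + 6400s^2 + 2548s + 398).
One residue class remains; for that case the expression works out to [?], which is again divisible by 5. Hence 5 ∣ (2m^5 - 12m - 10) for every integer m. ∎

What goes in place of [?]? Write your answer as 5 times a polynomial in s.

The residues treated are {1, 2, 0, 4}, so the missing case is m ≡ 3 (mod 5); write m = 5s+3.
Then 2(5s+3)^5 - 12(5s+3) - 10 = 6250s^5 + 18750s^4 + 22500s^3 + 13500s^2 + 3990s + 440 = 5(1250s^5 + 3750s^4 + 4500s^3 + 2700s^2 + 798s + 88).

5(1250s^5 + 3750s^4 + 4500s^3 + 2700s^2 + 798s + 88)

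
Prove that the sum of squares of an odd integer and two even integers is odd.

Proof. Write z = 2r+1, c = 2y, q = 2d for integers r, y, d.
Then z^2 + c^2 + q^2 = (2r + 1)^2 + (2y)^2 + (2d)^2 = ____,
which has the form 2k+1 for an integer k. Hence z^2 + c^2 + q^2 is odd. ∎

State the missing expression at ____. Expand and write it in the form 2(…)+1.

(2r + 1)^2 + (2y)^2 + (2d)^2 = 4d^2 + 4r^2 + 4r + 4y^2 + 1
= 2(2d^2 + 2r^2 + 2r + 2y^2) + 1.
Since 2d^2 + 2r^2 + 2r + 2y^2 is an integer, the sum of squares is of the form 2k+1 for an integer k.

2(2d^2 + 2r^2 + 2r + 2y^2) + 1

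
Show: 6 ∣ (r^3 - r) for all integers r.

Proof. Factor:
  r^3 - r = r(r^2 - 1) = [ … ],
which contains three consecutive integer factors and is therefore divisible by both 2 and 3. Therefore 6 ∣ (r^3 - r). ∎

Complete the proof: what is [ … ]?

r(r^2 - 1) = r(r - 1)(r + 1) = (r - 1)r(r + 1).
These three factors are consecutive integers, so their product is divisible by 6.

(r - 1)r(r + 1)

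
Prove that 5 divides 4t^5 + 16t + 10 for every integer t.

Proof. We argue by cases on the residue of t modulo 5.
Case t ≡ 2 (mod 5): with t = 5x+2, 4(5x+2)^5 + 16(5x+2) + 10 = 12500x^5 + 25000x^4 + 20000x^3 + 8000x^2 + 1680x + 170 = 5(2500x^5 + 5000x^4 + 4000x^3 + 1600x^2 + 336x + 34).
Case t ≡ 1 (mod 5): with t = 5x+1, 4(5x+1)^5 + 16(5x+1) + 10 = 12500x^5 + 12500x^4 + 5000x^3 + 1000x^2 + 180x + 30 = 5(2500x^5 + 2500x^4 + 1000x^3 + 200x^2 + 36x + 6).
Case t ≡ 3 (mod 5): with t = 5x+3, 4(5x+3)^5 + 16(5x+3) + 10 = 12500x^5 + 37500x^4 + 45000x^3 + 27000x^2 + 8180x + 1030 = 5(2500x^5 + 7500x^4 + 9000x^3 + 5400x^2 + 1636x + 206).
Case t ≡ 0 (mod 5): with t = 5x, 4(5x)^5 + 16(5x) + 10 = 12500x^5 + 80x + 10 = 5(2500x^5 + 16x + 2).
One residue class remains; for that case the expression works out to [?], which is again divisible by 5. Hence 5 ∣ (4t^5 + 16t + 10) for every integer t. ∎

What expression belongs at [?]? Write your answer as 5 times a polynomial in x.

5(2500x^5 + 10000x^4 + 16000x^3 + 12800x^2 + 5136x + 834)

Only t ≡ 4 (mod 5) is unaccounted for. Put t = 5x+4:
4(5x+4)^5 + 16(5x+4) + 10 expands to 12500x^5 + 50000x^4 + 80000x^3 + 64000x^2 + 25680x + 4170,
and factoring out 5 leaves 5(2500x^5 + 10000x^4 + 16000x^3 + 12800x^2 + 5136x + 834).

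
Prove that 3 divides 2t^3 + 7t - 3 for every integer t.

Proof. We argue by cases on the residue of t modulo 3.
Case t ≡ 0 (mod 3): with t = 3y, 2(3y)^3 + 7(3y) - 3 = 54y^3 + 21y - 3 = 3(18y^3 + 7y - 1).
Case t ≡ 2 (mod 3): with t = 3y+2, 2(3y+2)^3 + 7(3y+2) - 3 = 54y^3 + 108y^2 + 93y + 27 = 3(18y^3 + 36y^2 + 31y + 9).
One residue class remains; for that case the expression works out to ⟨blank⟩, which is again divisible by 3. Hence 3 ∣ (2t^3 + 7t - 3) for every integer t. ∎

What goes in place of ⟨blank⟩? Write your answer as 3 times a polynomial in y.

Only t ≡ 1 (mod 3) is unaccounted for. Put t = 3y+1:
2(3y+1)^3 + 7(3y+1) - 3 expands to 54y^3 + 54y^2 + 39y + 6,
and factoring out 3 leaves 3(18y^3 + 18y^2 + 13y + 2).

3(18y^3 + 18y^2 + 13y + 2)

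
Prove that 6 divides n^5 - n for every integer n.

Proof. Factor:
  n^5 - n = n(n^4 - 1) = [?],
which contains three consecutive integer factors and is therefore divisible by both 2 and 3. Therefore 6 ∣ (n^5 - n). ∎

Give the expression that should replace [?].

n^4 - 1 = (n^2 - 1)(n^2 + 1), and n^2 - 1 = (n-1)(n+1).
So n(n^4 - 1) = (n - 1)n(n + 1)(n^2 + 1).

(n - 1)n(n + 1)(n^2 + 1)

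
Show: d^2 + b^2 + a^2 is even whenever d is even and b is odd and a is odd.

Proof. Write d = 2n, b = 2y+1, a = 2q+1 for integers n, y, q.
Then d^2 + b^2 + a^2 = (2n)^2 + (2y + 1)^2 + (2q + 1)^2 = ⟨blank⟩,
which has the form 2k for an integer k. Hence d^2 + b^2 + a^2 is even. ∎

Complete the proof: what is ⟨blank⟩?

(2n)^2 + (2y + 1)^2 + (2q + 1)^2 = 4n^2 + 4q^2 + 4q + 4y^2 + 4y + 2
= 2(2n^2 + 2q^2 + 2q + 2y^2 + 2y + 1).
Since 2n^2 + 2q^2 + 2q + 2y^2 + 2y + 1 is an integer, the sum of squares is of the form 2k for an integer k.

2(2n^2 + 2q^2 + 2q + 2y^2 + 2y + 1)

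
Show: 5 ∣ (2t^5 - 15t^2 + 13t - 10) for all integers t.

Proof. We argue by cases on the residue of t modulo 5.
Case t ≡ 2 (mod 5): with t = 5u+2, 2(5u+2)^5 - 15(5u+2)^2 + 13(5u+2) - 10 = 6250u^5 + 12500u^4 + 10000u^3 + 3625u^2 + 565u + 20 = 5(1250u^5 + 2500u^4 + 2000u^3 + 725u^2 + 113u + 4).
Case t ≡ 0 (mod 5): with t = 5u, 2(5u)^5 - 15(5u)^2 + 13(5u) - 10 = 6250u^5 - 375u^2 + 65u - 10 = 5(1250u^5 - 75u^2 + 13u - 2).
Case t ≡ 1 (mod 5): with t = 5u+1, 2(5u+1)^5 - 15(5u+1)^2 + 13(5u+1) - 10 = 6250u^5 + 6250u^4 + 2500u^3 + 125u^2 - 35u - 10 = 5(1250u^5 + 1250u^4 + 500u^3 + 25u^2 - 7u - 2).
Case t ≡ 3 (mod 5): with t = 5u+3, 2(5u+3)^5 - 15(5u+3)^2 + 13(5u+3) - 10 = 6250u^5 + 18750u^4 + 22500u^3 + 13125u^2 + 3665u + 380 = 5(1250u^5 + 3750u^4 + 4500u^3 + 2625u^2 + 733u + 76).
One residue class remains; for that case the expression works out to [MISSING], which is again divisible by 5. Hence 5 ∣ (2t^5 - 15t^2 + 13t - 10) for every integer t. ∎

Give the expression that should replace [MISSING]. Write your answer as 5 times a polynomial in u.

The residues treated are {2, 0, 1, 3}, so the missing case is t ≡ 4 (mod 5); write t = 5u+4.
Then 2(5u+4)^5 - 15(5u+4)^2 + 13(5u+4) - 10 = 6250u^5 + 25000u^4 + 40000u^3 + 31625u^2 + 12265u + 1850 = 5(1250u^5 + 5000u^4 + 8000u^3 + 6325u^2 + 2453u + 370).

5(1250u^5 + 5000u^4 + 8000u^3 + 6325u^2 + 2453u + 370)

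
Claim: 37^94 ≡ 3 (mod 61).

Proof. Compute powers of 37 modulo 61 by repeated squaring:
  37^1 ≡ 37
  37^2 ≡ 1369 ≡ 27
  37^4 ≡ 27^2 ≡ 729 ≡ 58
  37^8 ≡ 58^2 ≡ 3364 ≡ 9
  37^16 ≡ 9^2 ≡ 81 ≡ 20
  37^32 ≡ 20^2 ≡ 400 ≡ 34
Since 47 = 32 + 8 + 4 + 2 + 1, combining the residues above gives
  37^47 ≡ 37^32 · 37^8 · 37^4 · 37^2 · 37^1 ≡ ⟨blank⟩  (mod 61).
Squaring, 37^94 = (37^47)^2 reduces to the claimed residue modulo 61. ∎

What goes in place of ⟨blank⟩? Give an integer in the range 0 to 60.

37^32 · 37^8 · 37^4 · 37^2 · 37^1 ≡ 34 · 9 · 58 · 27 · 37 = 17730252.
17730252 mod 61 = 53, so 37^47 ≡ 53 (mod 61).

53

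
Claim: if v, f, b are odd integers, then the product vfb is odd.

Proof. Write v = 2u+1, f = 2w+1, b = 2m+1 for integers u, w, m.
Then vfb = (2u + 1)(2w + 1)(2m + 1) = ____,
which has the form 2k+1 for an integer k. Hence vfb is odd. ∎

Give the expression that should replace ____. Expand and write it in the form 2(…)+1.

Expanding: (2u + 1)(2w + 1)(2m + 1) = 8muw + 4mu + 4mw + 2m + 4uw + 2u + 2w + 1.
Every term except the constant is even, so this is 2(4muw + 2mu + 2mw + m + 2uw + u + w) + 1,
and 4muw + 2mu + 2mw + m + 2uw + u + w ∈ ℤ gives the required form.

2(4muw + 2mu + 2mw + m + 2uw + u + w) + 1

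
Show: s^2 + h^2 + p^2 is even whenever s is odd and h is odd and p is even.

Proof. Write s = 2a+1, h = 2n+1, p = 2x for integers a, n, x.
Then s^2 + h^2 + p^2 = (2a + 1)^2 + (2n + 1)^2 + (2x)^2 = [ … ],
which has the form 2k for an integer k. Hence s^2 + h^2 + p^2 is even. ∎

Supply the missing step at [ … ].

(2a + 1)^2 + (2n + 1)^2 + (2x)^2 = 4a^2 + 4a + 4n^2 + 4n + 4x^2 + 2
= 2(2a^2 + 2a + 2n^2 + 2n + 2x^2 + 1).
Since 2a^2 + 2a + 2n^2 + 2n + 2x^2 + 1 is an integer, the sum of squares is of the form 2k for an integer k.

2(2a^2 + 2a + 2n^2 + 2n + 2x^2 + 1)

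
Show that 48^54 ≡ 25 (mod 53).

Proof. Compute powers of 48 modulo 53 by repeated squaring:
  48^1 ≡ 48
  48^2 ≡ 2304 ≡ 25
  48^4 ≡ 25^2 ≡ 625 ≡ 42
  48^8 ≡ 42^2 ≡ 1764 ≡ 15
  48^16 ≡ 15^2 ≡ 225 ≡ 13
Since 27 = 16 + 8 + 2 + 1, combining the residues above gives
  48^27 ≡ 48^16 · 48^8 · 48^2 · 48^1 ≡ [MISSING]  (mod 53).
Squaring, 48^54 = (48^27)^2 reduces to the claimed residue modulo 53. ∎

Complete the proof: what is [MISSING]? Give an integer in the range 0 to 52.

Multiply the listed residues: 13 · 15 · 25 · 48 = 195 → 4875 → 234000.
Reducing modulo 53: 234000 = 4415·53 + 5, so 48^27 ≡ 5.

5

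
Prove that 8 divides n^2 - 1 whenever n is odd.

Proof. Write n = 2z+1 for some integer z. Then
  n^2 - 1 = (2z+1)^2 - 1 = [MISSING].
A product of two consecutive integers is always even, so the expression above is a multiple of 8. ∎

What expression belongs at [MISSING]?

4z(z + 1)

(2z+1)^2 - 1 = 4z^2 + 4z + 1 - 1 = 4z^2 + 4z = 4z(z+1).
Since z and z+1 are consecutive, z(z+1) is even, and 4·(even) is a multiple of 8.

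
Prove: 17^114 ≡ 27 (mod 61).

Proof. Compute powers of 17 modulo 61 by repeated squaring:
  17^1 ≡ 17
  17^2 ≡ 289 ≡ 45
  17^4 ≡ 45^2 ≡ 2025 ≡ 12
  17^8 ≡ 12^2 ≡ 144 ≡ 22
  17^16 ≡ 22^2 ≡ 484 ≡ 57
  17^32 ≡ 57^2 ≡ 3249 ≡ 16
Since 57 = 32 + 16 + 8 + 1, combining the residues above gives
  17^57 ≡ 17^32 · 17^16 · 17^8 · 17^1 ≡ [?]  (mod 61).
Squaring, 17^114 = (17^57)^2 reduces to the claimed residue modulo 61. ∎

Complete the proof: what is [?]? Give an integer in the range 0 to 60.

17^32 · 17^16 · 17^8 · 17^1 ≡ 16 · 57 · 22 · 17 = 341088.
341088 mod 61 = 37, so 17^57 ≡ 37 (mod 61).

37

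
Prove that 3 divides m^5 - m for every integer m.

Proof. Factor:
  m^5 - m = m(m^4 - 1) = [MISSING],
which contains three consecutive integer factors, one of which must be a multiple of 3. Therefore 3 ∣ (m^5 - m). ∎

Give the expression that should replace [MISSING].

(m - 1)m(m + 1)(m^2 + 1)

m^4 - 1 = (m^2 - 1)(m^2 + 1), and m^2 - 1 = (m-1)(m+1).
So m(m^4 - 1) = (m - 1)m(m + 1)(m^2 + 1).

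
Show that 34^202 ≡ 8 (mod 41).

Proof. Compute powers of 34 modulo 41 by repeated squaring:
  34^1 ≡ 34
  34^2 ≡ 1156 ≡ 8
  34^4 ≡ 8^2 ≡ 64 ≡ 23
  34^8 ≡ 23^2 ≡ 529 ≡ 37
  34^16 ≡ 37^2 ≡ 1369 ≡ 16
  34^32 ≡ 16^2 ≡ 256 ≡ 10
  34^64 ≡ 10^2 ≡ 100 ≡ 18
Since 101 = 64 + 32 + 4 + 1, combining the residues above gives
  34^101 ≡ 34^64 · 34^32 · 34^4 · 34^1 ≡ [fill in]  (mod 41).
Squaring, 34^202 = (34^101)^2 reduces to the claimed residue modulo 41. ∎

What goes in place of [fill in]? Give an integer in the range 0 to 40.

7

34^64 · 34^32 · 34^4 · 34^1 ≡ 18 · 10 · 23 · 34 = 140760.
140760 mod 41 = 7, so 34^101 ≡ 7 (mod 41).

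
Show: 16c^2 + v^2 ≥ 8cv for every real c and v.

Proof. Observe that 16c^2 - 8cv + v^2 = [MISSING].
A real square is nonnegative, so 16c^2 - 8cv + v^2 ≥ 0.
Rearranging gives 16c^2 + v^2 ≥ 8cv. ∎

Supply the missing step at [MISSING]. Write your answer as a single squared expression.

The leading and trailing coefficients are 4^2 and 1^2, and 8 = 2·4·1, so the trinomial is (4c - v)^2.
Hence 16c^2 - 8cv + v^2 ≥ 0.

(4c - v)^2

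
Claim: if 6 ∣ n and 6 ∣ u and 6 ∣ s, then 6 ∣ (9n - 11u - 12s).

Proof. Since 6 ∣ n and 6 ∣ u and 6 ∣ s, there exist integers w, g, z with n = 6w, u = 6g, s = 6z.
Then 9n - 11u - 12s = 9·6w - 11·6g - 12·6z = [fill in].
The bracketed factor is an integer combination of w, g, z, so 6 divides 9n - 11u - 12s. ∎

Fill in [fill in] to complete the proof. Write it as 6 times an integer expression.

6(-11g + 9w - 12z)

Pull the common 6 out of every term: 9·6w - 11·6g - 12·6z = 6(-11g + 9w - 12z).
-11g + 9w - 12z is an integer, which exhibits the divisibility.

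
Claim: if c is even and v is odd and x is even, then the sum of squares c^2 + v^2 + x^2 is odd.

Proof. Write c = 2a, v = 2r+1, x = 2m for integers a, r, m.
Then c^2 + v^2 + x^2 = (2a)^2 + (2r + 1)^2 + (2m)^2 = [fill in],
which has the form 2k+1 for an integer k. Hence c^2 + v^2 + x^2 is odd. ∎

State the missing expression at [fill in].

2(2a^2 + 2m^2 + 2r^2 + 2r) + 1

(2a)^2 + (2r + 1)^2 + (2m)^2 = 4a^2 + 4m^2 + 4r^2 + 4r + 1
= 2(2a^2 + 2m^2 + 2r^2 + 2r) + 1.
Since 2a^2 + 2m^2 + 2r^2 + 2r is an integer, the sum of squares is of the form 2k+1 for an integer k.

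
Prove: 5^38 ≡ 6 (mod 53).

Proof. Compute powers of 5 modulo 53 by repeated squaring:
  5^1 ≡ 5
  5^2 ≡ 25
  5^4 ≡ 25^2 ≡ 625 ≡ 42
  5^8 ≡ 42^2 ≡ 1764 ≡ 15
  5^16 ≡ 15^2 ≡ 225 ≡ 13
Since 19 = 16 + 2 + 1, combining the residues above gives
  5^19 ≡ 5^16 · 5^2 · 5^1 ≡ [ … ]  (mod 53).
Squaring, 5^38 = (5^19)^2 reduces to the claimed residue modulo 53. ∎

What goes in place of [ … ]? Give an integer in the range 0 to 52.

Multiply the listed residues: 13 · 25 · 5 = 325 → 1625.
Reducing modulo 53: 1625 = 30·53 + 35, so 5^19 ≡ 35.

35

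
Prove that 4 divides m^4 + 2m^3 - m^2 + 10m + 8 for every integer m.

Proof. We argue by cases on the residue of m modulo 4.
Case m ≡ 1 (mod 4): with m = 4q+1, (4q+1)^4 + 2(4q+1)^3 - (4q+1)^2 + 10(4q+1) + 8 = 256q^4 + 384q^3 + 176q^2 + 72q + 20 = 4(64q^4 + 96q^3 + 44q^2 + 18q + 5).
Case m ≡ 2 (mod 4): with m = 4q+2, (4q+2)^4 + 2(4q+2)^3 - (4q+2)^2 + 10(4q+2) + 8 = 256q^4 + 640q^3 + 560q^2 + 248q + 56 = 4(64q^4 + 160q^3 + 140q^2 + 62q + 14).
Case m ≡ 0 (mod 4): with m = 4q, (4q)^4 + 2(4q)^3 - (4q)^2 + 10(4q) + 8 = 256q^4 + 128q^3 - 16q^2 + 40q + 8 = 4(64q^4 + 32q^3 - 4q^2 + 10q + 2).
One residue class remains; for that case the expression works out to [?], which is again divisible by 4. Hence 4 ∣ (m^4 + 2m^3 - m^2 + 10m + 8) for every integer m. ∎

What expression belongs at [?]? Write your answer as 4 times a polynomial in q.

4(64q^4 + 224q^3 + 284q^2 + 166q + 41)

The residues treated are {1, 2, 0}, so the missing case is m ≡ 3 (mod 4); write m = 4q+3.
Then (4q+3)^4 + 2(4q+3)^3 - (4q+3)^2 + 10(4q+3) + 8 = 256q^4 + 896q^3 + 1136q^2 + 664q + 164 = 4(64q^4 + 224q^3 + 284q^2 + 166q + 41).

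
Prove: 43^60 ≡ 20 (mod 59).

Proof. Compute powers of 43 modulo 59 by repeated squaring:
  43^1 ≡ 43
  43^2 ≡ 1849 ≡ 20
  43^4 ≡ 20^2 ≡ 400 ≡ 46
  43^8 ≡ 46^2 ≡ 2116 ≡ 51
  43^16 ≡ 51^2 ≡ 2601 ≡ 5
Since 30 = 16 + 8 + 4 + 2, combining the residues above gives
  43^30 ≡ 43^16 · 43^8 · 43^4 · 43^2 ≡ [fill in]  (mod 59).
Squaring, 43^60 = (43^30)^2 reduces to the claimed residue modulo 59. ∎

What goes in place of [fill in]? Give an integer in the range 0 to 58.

16

43^16 · 43^8 · 43^4 · 43^2 ≡ 5 · 51 · 46 · 20 = 234600.
234600 mod 59 = 16, so 43^30 ≡ 16 (mod 59).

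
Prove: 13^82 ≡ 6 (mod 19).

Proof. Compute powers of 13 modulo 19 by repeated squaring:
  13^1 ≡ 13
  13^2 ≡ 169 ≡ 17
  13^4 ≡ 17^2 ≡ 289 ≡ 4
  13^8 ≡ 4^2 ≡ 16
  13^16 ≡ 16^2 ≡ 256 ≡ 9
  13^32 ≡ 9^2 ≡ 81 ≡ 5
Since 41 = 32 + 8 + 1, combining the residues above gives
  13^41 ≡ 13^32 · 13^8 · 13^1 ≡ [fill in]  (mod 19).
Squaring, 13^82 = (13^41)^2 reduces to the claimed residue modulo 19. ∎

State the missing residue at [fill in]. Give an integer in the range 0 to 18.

Multiply the listed residues: 5 · 16 · 13 = 80 → 1040.
Reducing modulo 19: 1040 = 54·19 + 14, so 13^41 ≡ 14.

14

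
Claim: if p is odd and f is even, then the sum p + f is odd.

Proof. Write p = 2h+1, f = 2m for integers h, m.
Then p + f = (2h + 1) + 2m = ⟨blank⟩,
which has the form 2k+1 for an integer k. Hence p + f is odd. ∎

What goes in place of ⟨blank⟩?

2(h + m) + 1

Expanding: (2h + 1) + 2m = 2h + 2m + 1.
Every term except the constant is even, so this is 2(h + m) + 1,
and h + m ∈ ℤ gives the required form.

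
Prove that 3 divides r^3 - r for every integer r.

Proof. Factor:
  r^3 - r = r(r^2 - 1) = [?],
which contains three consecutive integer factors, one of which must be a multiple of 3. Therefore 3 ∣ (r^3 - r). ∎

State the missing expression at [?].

r(r^2 - 1) = r(r - 1)(r + 1) = (r - 1)r(r + 1).
These three factors are consecutive integers, so their product is divisible by 3.

(r - 1)r(r + 1)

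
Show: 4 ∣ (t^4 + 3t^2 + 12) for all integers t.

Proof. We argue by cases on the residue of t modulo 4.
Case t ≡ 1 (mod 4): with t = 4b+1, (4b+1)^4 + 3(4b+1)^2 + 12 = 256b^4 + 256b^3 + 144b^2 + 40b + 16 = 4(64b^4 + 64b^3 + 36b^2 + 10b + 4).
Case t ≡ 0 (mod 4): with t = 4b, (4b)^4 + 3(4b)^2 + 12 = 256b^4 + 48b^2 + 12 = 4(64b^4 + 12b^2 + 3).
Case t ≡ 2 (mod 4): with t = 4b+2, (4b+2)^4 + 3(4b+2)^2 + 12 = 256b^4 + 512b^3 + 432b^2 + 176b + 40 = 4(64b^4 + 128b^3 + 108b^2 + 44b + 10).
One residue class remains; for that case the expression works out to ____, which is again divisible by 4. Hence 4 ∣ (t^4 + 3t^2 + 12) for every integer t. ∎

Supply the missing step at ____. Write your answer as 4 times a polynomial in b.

4(64b^4 + 192b^3 + 228b^2 + 126b + 30)

Only t ≡ 3 (mod 4) is unaccounted for. Put t = 4b+3:
(4b+3)^4 + 3(4b+3)^2 + 12 expands to 256b^4 + 768b^3 + 912b^2 + 504b + 120,
and factoring out 4 leaves 4(64b^4 + 192b^3 + 228b^2 + 126b + 30).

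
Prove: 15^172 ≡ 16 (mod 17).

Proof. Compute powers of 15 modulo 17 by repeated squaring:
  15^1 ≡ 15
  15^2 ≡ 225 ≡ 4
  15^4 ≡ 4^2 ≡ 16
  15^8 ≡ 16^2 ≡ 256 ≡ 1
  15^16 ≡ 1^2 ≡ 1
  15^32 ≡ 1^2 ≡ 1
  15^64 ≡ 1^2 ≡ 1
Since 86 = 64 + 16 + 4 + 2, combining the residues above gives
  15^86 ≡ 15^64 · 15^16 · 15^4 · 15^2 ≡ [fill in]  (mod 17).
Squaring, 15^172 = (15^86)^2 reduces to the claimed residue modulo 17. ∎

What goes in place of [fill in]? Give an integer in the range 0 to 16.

15^64 · 15^16 · 15^4 · 15^2 ≡ 1 · 1 · 16 · 4 = 64.
64 mod 17 = 13, so 15^86 ≡ 13 (mod 17).

13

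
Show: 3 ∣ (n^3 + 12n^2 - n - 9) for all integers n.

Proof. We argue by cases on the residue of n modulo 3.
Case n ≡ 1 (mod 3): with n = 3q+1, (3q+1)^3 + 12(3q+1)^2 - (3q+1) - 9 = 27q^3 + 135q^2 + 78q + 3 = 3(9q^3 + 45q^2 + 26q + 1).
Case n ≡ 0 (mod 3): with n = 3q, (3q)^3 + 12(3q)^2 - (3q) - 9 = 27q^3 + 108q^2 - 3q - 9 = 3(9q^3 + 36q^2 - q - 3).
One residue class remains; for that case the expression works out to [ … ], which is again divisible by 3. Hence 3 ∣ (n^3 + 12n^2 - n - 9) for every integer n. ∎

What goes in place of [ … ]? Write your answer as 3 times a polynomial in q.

The residues treated are {1, 0}, so the missing case is n ≡ 2 (mod 3); write n = 3q+2.
Then (3q+2)^3 + 12(3q+2)^2 - (3q+2) - 9 = 27q^3 + 162q^2 + 177q + 45 = 3(9q^3 + 54q^2 + 59q + 15).

3(9q^3 + 54q^2 + 59q + 15)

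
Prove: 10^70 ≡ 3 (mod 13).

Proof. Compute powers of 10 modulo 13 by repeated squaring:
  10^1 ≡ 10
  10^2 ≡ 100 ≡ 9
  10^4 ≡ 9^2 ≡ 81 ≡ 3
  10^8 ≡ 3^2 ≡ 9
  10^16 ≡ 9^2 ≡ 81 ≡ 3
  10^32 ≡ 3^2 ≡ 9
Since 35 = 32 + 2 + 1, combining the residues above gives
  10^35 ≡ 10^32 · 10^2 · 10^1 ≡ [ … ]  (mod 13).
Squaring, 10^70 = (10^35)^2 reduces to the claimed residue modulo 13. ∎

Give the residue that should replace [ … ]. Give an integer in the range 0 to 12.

4

10^32 · 10^2 · 10^1 ≡ 9 · 9 · 10 = 810.
810 mod 13 = 4, so 10^35 ≡ 4 (mod 13).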